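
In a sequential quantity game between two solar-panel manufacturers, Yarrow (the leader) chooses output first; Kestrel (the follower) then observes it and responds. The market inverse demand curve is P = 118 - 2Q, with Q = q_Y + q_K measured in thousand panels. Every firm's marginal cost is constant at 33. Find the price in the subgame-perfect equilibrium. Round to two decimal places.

The follower Kestrel best-responds to any q_Y: π_K = (118 - 2Q)q_K - 33q_K.
Follower FOC: 85 - 2q_Y - 4q_K = 0, so q_K(q_Y) = (85 - 2q_Y)/4.
Yarrow substitutes q_K(q_Y) into its own profit: π_Y = q_Y(118 - 2q_Y - (85 - 2q_Y)/2) - 33q_Y = (151/2 - q_Y)q_Y - 33q_Y.
Leader FOC: 85/2 - 2q_Y = 0, so q_Y = 85/4.
Then q_K = (85 - 2·(85/4))/4 = 85/8.
Total output Q = 255/8, so price P = 118 - 2·(255/8) = 217/4.

54.25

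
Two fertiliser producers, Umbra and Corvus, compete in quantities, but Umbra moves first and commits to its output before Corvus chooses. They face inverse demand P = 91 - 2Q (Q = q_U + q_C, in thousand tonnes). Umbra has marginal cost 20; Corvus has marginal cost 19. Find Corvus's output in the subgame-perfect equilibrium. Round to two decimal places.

Solve by backward induction. Given q_U, the follower Corvus maximises π_C = (91 - 2q_U - 2q_C)q_C - 19q_C.
Setting the follower's marginal profit to zero, 72 - 2q_U - 4q_C = 0, i.e. q_C = (72 - 2q_U)/4.
Umbra substitutes q_C(q_U) into its own profit: π_U = q_U(91 - 2q_U - (72 - 2q_U)/2) - 20q_U = (55 - q_U)q_U - 20q_U.
Leader FOC: 35 - 2q_U = 0, so q_U = 35/2.
Then q_C = (72 - 2·(35/2))/4 = 37/4.

9.25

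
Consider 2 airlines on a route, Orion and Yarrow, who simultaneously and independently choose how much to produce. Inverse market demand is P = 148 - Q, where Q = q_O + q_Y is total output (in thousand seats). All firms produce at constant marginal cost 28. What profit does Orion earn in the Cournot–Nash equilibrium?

1600

Each firm earns π_i = (148 - Q)q_i - 28q_i.
First-order condition (treating rivals' output as given): 120 - 2q_i - q_j = 0.
With identical firms every q_j equals q_i, so q_j = q_i and 120 = 3q_i, giving q_i = 40.
Price P = 148 - 80 = 68.
Orion's profit: (68 - 28)·40 = 1600.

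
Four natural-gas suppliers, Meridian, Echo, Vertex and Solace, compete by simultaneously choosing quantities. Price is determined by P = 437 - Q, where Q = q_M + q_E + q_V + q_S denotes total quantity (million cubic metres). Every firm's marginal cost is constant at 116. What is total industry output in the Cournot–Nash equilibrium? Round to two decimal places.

A representative firm's profit is π_i = q_i(437 - Q) - 116q_i.
Setting ∂π_i/∂q_i = 0 with rivals' quantities fixed: 321 - 2q_i - Σ_{j≠i} q_j = 0.
By symmetry each firm produces the same amount; substituting Σ_{j≠i} q_j = 3q_i yields q_i = 321/5.
Total output Q = 321/5 + 321/5 + 321/5 + 321/5 = 1284/5.

256.80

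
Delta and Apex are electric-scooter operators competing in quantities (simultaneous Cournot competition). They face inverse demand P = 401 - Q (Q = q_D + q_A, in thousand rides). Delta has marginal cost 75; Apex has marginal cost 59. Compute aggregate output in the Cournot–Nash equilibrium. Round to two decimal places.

Delta's profit: π_D = (401 - Q)q_D - (75q_D). Setting ∂π_D/∂q_D = 0: 326 - 2q_D - (q_A) = 0.
Apex's profit: π_A = (401 - Q)q_A - (59q_A). Setting ∂π_A/∂q_A = 0: 342 - 2q_A - (q_D) = 0.
So q_D = (326 - q_A)/2 and q_A = (342 - q_D)/2.
Substituting one into the other gives q_D = 310/3 and q_A = 358/3.
Total output Q = 310/3 + 358/3 = 668/3.

222.67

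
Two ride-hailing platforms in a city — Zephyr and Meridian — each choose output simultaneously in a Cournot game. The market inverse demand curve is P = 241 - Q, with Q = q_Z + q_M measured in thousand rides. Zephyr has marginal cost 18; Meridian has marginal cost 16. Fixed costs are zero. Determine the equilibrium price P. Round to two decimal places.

91.67

Zephyr's profit: π_Z = (241 - Q)q_Z - (18q_Z). Setting ∂π_Z/∂q_Z = 0: 223 - 2q_Z - (q_M) = 0.
Meridian's profit: π_M = (241 - Q)q_M - (16q_M). Setting ∂π_M/∂q_M = 0: 225 - 2q_M - (q_Z) = 0.
Best responses: q_Z = (223 - q_M)/2, q_M = (225 - q_Z)/2.
Solving the pair: q_Z = 221/3, q_M = 227/3.
Total output Q = 448/3, so price P = 241 - 448/3 = 275/3.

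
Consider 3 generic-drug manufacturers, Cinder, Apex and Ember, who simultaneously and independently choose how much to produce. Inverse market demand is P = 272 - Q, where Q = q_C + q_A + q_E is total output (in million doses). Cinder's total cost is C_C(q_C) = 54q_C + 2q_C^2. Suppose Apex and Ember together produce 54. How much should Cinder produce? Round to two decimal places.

With rivals' combined output fixed at 54, Cinder's profit is π_C = (272 - 54 - q_C)q_C - (54q_C + 2q_C²) = (218 - q_C)q_C - (54q_C + 2q_C²).
∂π_C/∂q_C = 164 - 6q_C = 0, so q_C = 82/3.

27.33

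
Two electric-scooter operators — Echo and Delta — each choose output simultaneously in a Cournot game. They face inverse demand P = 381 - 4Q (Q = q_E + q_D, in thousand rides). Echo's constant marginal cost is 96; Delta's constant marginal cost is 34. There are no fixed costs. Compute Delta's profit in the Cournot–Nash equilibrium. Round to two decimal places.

4646.69

Echo's profit: π_E = (381 - 4Q)q_E - (96q_E). Setting ∂π_E/∂q_E = 0: 285 - 8q_E - 4(q_D) = 0.
Delta's first-order condition: 347 - 8q_D - 4(q_E) = 0.
Best responses: q_E = (285 - 4q_D)/8, q_D = (347 - 4q_E)/8.
Solving the pair: q_E = 223/12, q_D = 409/12.
Price P = 381 - 4·(158/3) = 511/3.
Delta's profit: (511/3 - 34)·(409/12) = 4646.6944.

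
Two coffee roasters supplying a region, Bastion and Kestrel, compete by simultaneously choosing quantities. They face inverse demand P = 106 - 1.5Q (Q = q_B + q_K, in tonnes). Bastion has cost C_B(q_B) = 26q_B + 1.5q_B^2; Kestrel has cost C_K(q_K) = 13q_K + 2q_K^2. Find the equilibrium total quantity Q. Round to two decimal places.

21.60

Bastion's profit: π_B = (106 - 1.5Q)q_B - (26q_B + (3/2)q_B²). Setting ∂π_B/∂q_B = 0: 80 - 6q_B - (3/2)(q_K) = 0.
Kestrel's first-order condition: 93 - 7q_K - (3/2)(q_B) = 0.
Best responses: q_B = (80 - (3/2)q_K)/6, q_K = (93 - (3/2)q_B)/7.
Substituting one into the other gives q_B = 1682/159 and q_K = 584/53.
Total output Q = 1682/159 + 584/53 = 21.5975.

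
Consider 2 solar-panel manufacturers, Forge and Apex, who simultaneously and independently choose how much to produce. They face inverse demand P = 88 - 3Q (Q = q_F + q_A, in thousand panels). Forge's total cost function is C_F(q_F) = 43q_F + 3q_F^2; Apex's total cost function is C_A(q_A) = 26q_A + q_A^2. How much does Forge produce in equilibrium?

Forge's profit: π_F = (88 - 3Q)q_F - (43q_F + 3q_F²). Setting ∂π_F/∂q_F = 0: 45 - 12q_F - 3(q_A) = 0.
Apex's first-order condition: 62 - 8q_A - 3(q_F) = 0.
Best responses: q_F = (45 - 3q_A)/12, q_A = (62 - 3q_F)/8.
Solving the pair: q_F = 2, q_A = 7.

2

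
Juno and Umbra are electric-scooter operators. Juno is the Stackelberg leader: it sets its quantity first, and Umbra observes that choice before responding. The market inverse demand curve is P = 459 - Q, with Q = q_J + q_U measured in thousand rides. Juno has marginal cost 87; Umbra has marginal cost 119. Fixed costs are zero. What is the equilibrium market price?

The follower Umbra best-responds to any q_J: π_U = (459 - Q)q_U - 119q_U.
Follower FOC: 340 - q_J - 2q_U = 0, so q_U(q_J) = (340 - q_J)/2.
The leader anticipates this reaction. Substituting into P = 459 - Q gives P = 289 - (1/2)q_J, so π_J = (289 - (1/2)q_J)q_J - 87q_J.
Leader FOC: 202 - q_J = 0, so q_J = 202.
Then q_U = (340 - 202)/2 = 69.
Total output Q = 271, so price P = 459 - 271 = 188.

188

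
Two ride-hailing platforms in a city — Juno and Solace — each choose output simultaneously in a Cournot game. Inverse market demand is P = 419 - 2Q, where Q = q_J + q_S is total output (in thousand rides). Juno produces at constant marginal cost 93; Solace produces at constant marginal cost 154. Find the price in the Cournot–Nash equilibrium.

222

Juno's profit: π_J = (419 - 2Q)q_J - (93q_J). Setting ∂π_J/∂q_J = 0: 326 - 4q_J - 2(q_S) = 0.
Solace's profit: π_S = (419 - 2Q)q_S - (154q_S). Setting ∂π_S/∂q_S = 0: 265 - 4q_S - 2(q_J) = 0.
So q_J = (326 - 2q_S)/4 and q_S = (265 - 2q_J)/4.
Solving the pair: q_J = 129/2, q_S = 34.
Total output Q = 197/2, so price P = 419 - 2·(197/2) = 222.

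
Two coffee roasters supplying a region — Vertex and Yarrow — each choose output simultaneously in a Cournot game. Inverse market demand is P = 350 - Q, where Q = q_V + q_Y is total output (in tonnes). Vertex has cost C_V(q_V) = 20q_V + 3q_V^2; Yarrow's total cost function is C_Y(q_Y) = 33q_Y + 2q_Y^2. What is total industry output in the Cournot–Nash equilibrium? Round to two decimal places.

82.32

Vertex's profit: π_V = (350 - Q)q_V - (20q_V + 3q_V²). Setting ∂π_V/∂q_V = 0: 330 - 8q_V - (q_Y) = 0.
Yarrow's first-order condition: 317 - 6q_Y - (q_V) = 0.
So q_V = (330 - q_Y)/8 and q_Y = (317 - q_V)/6.
Substituting one into the other gives q_V = 1663/47 and q_Y = 46.9362.
Total output Q = 1663/47 + 46.9362 = 82.3191.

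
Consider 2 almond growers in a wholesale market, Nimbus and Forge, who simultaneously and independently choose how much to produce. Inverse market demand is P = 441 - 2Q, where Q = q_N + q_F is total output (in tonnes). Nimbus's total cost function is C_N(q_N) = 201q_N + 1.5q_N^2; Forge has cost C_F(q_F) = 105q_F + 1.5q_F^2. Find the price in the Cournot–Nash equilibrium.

Nimbus's profit: π_N = (441 - 2Q)q_N - (201q_N + (3/2)q_N²). Setting ∂π_N/∂q_N = 0: 240 - 7q_N - 2(q_F) = 0.
Forge's first-order condition: 336 - 7q_F - 2(q_N) = 0.
Rearranging gives the reaction functions q_N = (240 - 2q_F)/7 and q_F = (336 - 2q_N)/7.
Solving the pair: q_N = 112/5, q_F = 208/5.
Total output Q = 64, so price P = 441 - 2·64 = 313.

313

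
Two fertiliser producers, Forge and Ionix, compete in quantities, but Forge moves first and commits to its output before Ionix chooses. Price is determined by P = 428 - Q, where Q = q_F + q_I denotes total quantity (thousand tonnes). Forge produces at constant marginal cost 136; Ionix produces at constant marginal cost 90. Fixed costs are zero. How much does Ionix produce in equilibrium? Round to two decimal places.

The follower Ionix best-responds to any q_F: π_I = (428 - Q)q_I - 90q_I.
Setting the follower's marginal profit to zero, 338 - q_F - 2q_I = 0, i.e. q_I = (338 - q_F)/2.
The leader anticipates this reaction. Substituting into P = 428 - Q gives P = 259 - (1/2)q_F, so π_F = (259 - (1/2)q_F)q_F - 136q_F.
The leader's first-order condition 123 - q_F = 0 yields q_F = 123.
Then q_I = (338 - 123)/2 = 215/2.

107.50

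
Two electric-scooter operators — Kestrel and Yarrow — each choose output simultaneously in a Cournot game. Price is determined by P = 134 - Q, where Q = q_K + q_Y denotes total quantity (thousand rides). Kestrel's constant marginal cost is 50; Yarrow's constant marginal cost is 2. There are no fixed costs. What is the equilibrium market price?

Kestrel's profit: π_K = (134 - Q)q_K - (50q_K). Setting ∂π_K/∂q_K = 0: 84 - 2q_K - (q_Y) = 0.
Yarrow's first-order condition: 132 - 2q_Y - (q_K) = 0.
So q_K = (84 - q_Y)/2 and q_Y = (132 - q_K)/2.
Solving the pair: q_K = 12, q_Y = 60.
Total output Q = 72, so price P = 134 - 72 = 62.

62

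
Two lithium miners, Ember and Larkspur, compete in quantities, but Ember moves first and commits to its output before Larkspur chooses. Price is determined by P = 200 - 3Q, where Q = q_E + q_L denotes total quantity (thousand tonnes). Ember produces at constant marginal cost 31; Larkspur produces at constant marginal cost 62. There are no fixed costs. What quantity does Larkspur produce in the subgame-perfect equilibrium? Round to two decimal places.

6.33

Solve by backward induction. Given q_E, the follower Larkspur maximises π_L = (200 - 3q_E - 3q_L)q_L - 62q_L.
Follower FOC: 138 - 3q_E - 6q_L = 0, so q_L(q_E) = (138 - 3q_E)/6.
The leader anticipates this reaction. Substituting into P = 200 - 3Q gives P = 131 - (3/2)q_E, so π_E = (131 - (3/2)q_E)q_E - 31q_E.
Leader FOC: 100 - 3q_E = 0, so q_E = 100/3.
Then q_L = (138 - 3·(100/3))/6 = 19/3.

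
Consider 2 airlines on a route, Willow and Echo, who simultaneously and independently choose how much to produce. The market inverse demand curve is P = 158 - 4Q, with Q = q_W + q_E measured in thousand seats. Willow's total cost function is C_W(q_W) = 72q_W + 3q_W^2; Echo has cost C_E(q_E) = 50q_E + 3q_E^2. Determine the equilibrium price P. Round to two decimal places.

114.89

Willow's profit: π_W = (158 - 4Q)q_W - (72q_W + 3q_W²). Setting ∂π_W/∂q_W = 0: 86 - 14q_W - 4(q_E) = 0.
Echo's profit: π_E = (158 - 4Q)q_E - (50q_E + 3q_E²). Setting ∂π_E/∂q_E = 0: 108 - 14q_E - 4(q_W) = 0.
Best responses: q_W = (86 - 4q_E)/14, q_E = (108 - 4q_W)/14.
Substituting one into the other gives q_W = 193/45 and q_E = 292/45.
Total output Q = 97/9, so price P = 158 - 4·(97/9) = 1034/9.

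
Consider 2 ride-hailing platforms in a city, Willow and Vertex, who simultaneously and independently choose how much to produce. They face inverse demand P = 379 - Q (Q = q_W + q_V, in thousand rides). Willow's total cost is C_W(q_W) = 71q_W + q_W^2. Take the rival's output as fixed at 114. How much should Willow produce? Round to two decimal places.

48.50

With the rival's output fixed at 114, Willow's profit is π_W = (379 - 114 - q_W)q_W - (71q_W + q_W²) = (265 - q_W)q_W - (71q_W + q_W²).
∂π_W/∂q_W = 194 - 4q_W = 0, so q_W = 97/2.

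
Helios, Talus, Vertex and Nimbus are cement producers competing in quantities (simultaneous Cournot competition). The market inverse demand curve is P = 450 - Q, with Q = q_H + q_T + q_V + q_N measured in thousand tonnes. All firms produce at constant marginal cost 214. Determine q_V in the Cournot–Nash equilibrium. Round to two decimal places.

A representative firm's profit is π_i = q_i(450 - Q) - 214q_i.
First-order condition (treating rivals' output as given): 236 - 2q_i - Σ_{j≠i} q_j = 0.
By symmetry each firm produces the same amount; substituting Σ_{j≠i} q_j = 3q_i yields q_i = 236/5.

47.20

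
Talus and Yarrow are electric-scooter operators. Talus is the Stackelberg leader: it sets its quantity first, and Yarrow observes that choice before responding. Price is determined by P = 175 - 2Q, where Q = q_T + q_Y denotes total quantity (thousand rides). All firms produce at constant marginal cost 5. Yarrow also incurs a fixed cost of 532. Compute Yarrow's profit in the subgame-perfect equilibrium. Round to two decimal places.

371.13

Solve by backward induction. Given q_T, the follower Yarrow maximises π_Y = (175 - 2q_T - 2q_Y)q_Y - 5q_Y.
Setting the follower's marginal profit to zero, 170 - 2q_T - 4q_Y = 0, i.e. q_Y = (170 - 2q_T)/4.
The leader anticipates this reaction. Substituting into P = 175 - 2Q gives P = 90 - q_T, so π_T = (90 - q_T)q_T - 5q_T.
The leader's first-order condition 85 - 2q_T = 0 yields q_T = 85/2.
Then q_Y = (170 - 2·(85/2))/4 = 85/4.
Price P = 175 - 2·(255/4) = 95/2.
Yarrow's profit: (95/2 - 5)·(85/4) - 532 = 371.1250.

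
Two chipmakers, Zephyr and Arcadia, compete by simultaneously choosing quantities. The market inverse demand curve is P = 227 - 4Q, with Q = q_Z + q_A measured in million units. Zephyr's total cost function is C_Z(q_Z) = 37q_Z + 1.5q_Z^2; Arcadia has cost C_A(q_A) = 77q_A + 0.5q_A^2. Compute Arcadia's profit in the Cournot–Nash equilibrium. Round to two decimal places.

517.41

Zephyr's profit: π_Z = (227 - 4Q)q_Z - (37q_Z + (3/2)q_Z²). Setting ∂π_Z/∂q_Z = 0: 190 - 11q_Z - 4(q_A) = 0.
Arcadia's first-order condition: 150 - 9q_A - 4(q_Z) = 0.
So q_Z = (190 - 4q_A)/11 and q_A = (150 - 4q_Z)/9.
Substituting one into the other gives q_Z = 1110/83 and q_A = 890/83.
Price P = 227 - 4·24.0964 = 130.6145.
Arcadia's profit: 130.6145·(890/83) - 77·(890/83) - (1/2)(890/83)² = 517.4118.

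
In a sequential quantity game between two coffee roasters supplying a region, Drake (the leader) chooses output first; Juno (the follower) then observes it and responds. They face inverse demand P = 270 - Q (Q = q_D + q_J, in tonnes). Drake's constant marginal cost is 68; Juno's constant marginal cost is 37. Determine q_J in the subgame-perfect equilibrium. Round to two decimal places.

Solve by backward induction. Given q_D, the follower Juno maximises π_J = (270 - q_D - q_J)q_J - 37q_J.
∂π_J/∂q_J = 233 - q_D - 2q_J = 0 gives the reaction function q_J = (233 - q_D)/2.
The leader anticipates this reaction. Substituting into P = 270 - Q gives P = 307/2 - (1/2)q_D, so π_D = (307/2 - (1/2)q_D)q_D - 68q_D.
The leader's first-order condition 171/2 - q_D = 0 yields q_D = 171/2.
Then q_J = (233 - 171/2)/2 = 295/4.

73.75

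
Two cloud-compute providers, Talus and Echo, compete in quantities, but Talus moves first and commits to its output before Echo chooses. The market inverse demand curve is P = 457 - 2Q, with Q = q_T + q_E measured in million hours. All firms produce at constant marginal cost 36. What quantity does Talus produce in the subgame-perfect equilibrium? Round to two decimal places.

105.25

Solve by backward induction. Given q_T, the follower Echo maximises π_E = (457 - 2q_T - 2q_E)q_E - 36q_E.
Follower FOC: 421 - 2q_T - 4q_E = 0, so q_E(q_T) = (421 - 2q_T)/4.
Talus substitutes q_E(q_T) into its own profit: π_T = q_T(457 - 2q_T - (421 - 2q_T)/2) - 36q_T = (493/2 - q_T)q_T - 36q_T.
Leader FOC: 421/2 - 2q_T = 0, so q_T = 421/4.
Then q_E = (421 - 2·(421/4))/4 = 421/8.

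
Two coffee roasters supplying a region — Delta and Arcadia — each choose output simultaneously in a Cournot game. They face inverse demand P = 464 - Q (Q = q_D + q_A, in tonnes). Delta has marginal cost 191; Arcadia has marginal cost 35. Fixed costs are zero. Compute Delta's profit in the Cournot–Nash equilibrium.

1521

Delta's profit: π_D = (464 - Q)q_D - (191q_D). Setting ∂π_D/∂q_D = 0: 273 - 2q_D - (q_A) = 0.
Arcadia's first-order condition: 429 - 2q_A - (q_D) = 0.
Best responses: q_D = (273 - q_A)/2, q_A = (429 - q_D)/2.
Solving the pair: q_D = 39, q_A = 195.
Price P = 464 - 234 = 230.
Delta's profit: (230 - 191)·39 = 1521.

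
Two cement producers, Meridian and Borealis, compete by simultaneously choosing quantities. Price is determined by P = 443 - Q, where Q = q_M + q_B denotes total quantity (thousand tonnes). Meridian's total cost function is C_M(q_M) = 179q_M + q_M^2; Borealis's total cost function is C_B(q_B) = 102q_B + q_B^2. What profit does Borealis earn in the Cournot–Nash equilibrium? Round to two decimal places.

10755.56

Meridian's profit: π_M = (443 - Q)q_M - (179q_M + q_M²). Setting ∂π_M/∂q_M = 0: 264 - 4q_M - (q_B) = 0.
Borealis's profit: π_B = (443 - Q)q_B - (102q_B + q_B²). Setting ∂π_B/∂q_B = 0: 341 - 4q_B - (q_M) = 0.
Rearranging gives the reaction functions q_M = (264 - q_B)/4 and q_B = (341 - q_M)/4.
Solving the pair: q_M = 143/3, q_B = 220/3.
Price P = 443 - 121 = 322.
Borealis's profit: 322·(220/3) - 102·(220/3) - (220/3)² = 10755.5556.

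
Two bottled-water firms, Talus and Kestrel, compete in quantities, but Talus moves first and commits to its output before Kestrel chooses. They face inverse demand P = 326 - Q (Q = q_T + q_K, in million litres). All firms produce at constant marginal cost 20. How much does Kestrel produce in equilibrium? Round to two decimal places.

Solve by backward induction. Given q_T, the follower Kestrel maximises π_K = (326 - q_T - q_K)q_K - 20q_K.
∂π_K/∂q_K = 306 - q_T - 2q_K = 0 gives the reaction function q_K = (306 - q_T)/2.
The leader anticipates this reaction. Substituting into P = 326 - Q gives P = 173 - (1/2)q_T, so π_T = (173 - (1/2)q_T)q_T - 20q_T.
Leader FOC: 153 - q_T = 0, so q_T = 153.
Then q_K = (306 - 153)/2 = 153/2.

76.50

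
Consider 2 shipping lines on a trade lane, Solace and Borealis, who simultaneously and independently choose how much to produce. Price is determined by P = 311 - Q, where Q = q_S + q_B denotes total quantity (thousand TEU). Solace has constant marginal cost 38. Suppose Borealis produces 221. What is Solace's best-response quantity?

With the rival's output fixed at 221, Solace's profit is π_S = (311 - 221 - q_S)q_S - (38q_S) = (90 - q_S)q_S - (38q_S).
∂π_S/∂q_S = 52 - 2q_S = 0, so q_S = 26.

26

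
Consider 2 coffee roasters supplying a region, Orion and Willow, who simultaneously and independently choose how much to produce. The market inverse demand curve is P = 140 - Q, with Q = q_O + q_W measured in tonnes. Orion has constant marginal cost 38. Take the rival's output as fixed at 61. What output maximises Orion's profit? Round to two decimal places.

With the rival's output fixed at 61, Orion's profit is π_O = (140 - 61 - q_O)q_O - (38q_O) = (79 - q_O)q_O - (38q_O).
∂π_O/∂q_O = 41 - 2q_O = 0, so q_O = 41/2.

20.50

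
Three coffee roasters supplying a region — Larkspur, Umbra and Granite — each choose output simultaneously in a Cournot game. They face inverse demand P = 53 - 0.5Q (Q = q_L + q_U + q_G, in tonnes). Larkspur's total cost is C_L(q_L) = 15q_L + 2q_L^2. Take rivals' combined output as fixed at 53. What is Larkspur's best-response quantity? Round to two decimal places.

2.30

With rivals' combined output fixed at 53, Larkspur's profit is π_L = (53 - (1/2)·53 - (1/2)q_L)q_L - (15q_L + 2q_L²) = (53/2 - (1/2)q_L)q_L - (15q_L + 2q_L²).
∂π_L/∂q_L = 23/2 - 5q_L = 0, so q_L = 23/10.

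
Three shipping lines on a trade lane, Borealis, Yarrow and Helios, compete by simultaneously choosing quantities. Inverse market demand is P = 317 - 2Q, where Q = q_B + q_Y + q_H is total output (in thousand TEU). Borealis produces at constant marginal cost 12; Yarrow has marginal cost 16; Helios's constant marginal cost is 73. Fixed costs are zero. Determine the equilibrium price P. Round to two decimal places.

104.50

Borealis's profit: π_B = (317 - 2Q)q_B - (12q_B). Setting ∂π_B/∂q_B = 0: 305 - 4q_B - 2(q_Y + q_H) = 0.
Yarrow's profit: π_Y = (317 - 2Q)q_Y - (16q_Y). Setting ∂π_Y/∂q_Y = 0: 301 - 4q_Y - 2(q_B + q_H) = 0.
Helios's profit: π_H = (317 - 2Q)q_H - (73q_H). Setting ∂π_H/∂q_H = 0: 244 - 4q_H - 2(q_B + q_Y) = 0.
Summing all 3 equations gives 850 − 8Q = 0, hence Q = 425/4.
Back-substituting: q_B = (305 − 425/2)/2 = 185/4, q_Y = (301 − 425/2)/2 = 177/4, q_H = (244 − 425/2)/2 = 63/4.
Total output Q = 425/4, so price P = 317 - 2·(425/4) = 209/2.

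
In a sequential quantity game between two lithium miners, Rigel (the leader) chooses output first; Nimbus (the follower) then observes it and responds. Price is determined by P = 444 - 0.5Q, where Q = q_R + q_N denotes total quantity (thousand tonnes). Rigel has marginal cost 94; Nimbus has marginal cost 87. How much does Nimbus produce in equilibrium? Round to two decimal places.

Solve by backward induction. Given q_R, the follower Nimbus maximises π_N = (444 - (1/2)q_R - (1/2)q_N)q_N - 87q_N.
∂π_N/∂q_N = 357 - (1/2)q_R - q_N = 0 gives the reaction function q_N = (357 - (1/2)q_R).
The leader anticipates this reaction. Substituting into P = 444 - 0.5Q gives P = 531/2 - (1/4)q_R, so π_R = (531/2 - (1/4)q_R)q_R - 94q_R.
Leader FOC: 343/2 - (1/2)q_R = 0, so q_R = 343.
Then q_N = (357 - (1/2)·343) = 371/2.

185.50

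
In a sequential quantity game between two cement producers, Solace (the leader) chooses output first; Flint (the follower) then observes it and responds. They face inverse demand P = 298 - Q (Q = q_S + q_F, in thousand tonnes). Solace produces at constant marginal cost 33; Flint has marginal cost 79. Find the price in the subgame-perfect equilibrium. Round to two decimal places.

Solve by backward induction. Given q_S, the follower Flint maximises π_F = (298 - q_S - q_F)q_F - 79q_F.
∂π_F/∂q_F = 219 - q_S - 2q_F = 0 gives the reaction function q_F = (219 - q_S)/2.
The leader anticipates this reaction. Substituting into P = 298 - Q gives P = 377/2 - (1/2)q_S, so π_S = (377/2 - (1/2)q_S)q_S - 33q_S.
Leader FOC: 311/2 - q_S = 0, so q_S = 311/2.
Then q_F = (219 - 311/2)/2 = 127/4.
Total output Q = 749/4, so price P = 298 - 749/4 = 443/4.

110.75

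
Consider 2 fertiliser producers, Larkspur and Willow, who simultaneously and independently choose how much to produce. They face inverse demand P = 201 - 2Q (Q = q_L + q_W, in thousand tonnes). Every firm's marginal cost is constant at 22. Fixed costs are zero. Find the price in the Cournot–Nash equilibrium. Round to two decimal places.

Each firm earns π_i = (201 - 2Q)q_i - 22q_i.
Setting ∂π_i/∂q_i = 0 with rivals' quantities fixed: 179 - 4q_i - 2q_j = 0.
With identical firms every q_j equals q_i, so q_j = q_i and 179 = 6q_i, giving q_i = 179/6.
Total output Q = 179/3, so price P = 201 - 2·(179/3) = 245/3.

81.67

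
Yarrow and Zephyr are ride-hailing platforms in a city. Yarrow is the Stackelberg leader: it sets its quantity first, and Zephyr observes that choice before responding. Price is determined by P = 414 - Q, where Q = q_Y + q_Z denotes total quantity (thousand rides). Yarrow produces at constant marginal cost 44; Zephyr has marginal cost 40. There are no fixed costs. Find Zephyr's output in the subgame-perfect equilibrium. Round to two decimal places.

95.50

Solve by backward induction. Given q_Y, the follower Zephyr maximises π_Z = (414 - q_Y - q_Z)q_Z - 40q_Z.
Setting the follower's marginal profit to zero, 374 - q_Y - 2q_Z = 0, i.e. q_Z = (374 - q_Y)/2.
The leader anticipates this reaction. Substituting into P = 414 - Q gives P = 227 - (1/2)q_Y, so π_Y = (227 - (1/2)q_Y)q_Y - 44q_Y.
Leader FOC: 183 - q_Y = 0, so q_Y = 183.
Then q_Z = (374 - 183)/2 = 191/2.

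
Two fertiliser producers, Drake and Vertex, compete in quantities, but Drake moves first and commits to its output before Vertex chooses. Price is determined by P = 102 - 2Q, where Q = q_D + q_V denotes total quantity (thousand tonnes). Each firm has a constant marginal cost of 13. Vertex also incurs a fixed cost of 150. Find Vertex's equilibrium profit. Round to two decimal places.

Solve by backward induction. Given q_D, the follower Vertex maximises π_V = (102 - 2q_D - 2q_V)q_V - 13q_V.
∂π_V/∂q_V = 89 - 2q_D - 4q_V = 0 gives the reaction function q_V = (89 - 2q_D)/4.
Drake substitutes q_V(q_D) into its own profit: π_D = q_D(102 - 2q_D - (89 - 2q_D)/2) - 13q_D = (115/2 - q_D)q_D - 13q_D.
Maximising: ∂π_D/∂q_D = 89/2 - 2q_D = 0, giving q_D = 89/4.
Then q_V = (89 - 2·(89/4))/4 = 89/8.
Price P = 102 - 2·(267/8) = 141/4.
Vertex's profit: (141/4 - 13)·(89/8) - 150 = 97.5313.

97.53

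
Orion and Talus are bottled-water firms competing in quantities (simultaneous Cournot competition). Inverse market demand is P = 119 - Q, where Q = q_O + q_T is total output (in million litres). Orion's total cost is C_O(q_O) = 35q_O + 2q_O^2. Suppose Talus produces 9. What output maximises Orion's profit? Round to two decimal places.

With the rival's output fixed at 9, Orion's profit is π_O = (119 - 9 - q_O)q_O - (35q_O + 2q_O²) = (110 - q_O)q_O - (35q_O + 2q_O²).
∂π_O/∂q_O = 75 - 6q_O = 0, so q_O = 25/2.

12.50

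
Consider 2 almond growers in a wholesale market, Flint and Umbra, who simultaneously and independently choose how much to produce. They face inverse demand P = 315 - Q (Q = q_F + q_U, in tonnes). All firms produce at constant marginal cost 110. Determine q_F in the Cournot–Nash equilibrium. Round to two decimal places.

68.33

Each firm earns π_i = (315 - Q)q_i - 110q_i.
First-order condition (treating rivals' output as given): 205 - 2q_i - q_j = 0.
With identical firms every q_j equals q_i, so q_j = q_i and 205 = 3q_i, giving q_i = 205/3.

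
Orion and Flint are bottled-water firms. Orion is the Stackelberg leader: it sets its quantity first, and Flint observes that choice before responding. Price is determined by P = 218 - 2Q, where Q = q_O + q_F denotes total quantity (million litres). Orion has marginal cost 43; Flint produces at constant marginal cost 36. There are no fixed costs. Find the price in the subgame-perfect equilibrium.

85

The follower Flint best-responds to any q_O: π_F = (218 - 2Q)q_F - 36q_F.
Follower FOC: 182 - 2q_O - 4q_F = 0, so q_F(q_O) = (182 - 2q_O)/4.
Orion substitutes q_F(q_O) into its own profit: π_O = q_O(218 - 2q_O - (182 - 2q_O)/2) - 43q_O = (127 - q_O)q_O - 43q_O.
Leader FOC: 84 - 2q_O = 0, so q_O = 42.
Then q_F = (182 - 2·42)/4 = 49/2.
Total output Q = 133/2, so price P = 218 - 2·(133/2) = 85.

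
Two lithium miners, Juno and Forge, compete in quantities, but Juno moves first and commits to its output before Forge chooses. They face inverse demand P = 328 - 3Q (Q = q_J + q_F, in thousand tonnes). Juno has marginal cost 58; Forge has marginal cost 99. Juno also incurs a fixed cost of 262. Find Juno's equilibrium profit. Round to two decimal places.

3768.04

The follower Forge best-responds to any q_J: π_F = (328 - 3Q)q_F - 99q_F.
Follower FOC: 229 - 3q_J - 6q_F = 0, so q_F(q_J) = (229 - 3q_J)/6.
The leader anticipates this reaction. Substituting into P = 328 - 3Q gives P = 427/2 - (3/2)q_J, so π_J = (427/2 - (3/2)q_J)q_J - 58q_J.
Maximising: ∂π_J/∂q_J = 311/2 - 3q_J = 0, giving q_J = 311/6.
Then q_F = (229 - 3·(311/6))/6 = 49/4.
Price P = 328 - 3·(769/12) = 543/4.
Juno's profit: (543/4 - 58)·(311/6) - 262 = 3768.0417.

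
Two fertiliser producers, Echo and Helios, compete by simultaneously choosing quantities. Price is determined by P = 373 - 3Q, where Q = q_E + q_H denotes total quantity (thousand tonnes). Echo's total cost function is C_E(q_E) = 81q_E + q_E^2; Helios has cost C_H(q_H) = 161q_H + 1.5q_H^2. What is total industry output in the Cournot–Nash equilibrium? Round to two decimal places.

Echo's profit: π_E = (373 - 3Q)q_E - (81q_E + q_E²). Setting ∂π_E/∂q_E = 0: 292 - 8q_E - 3(q_H) = 0.
Helios's profit: π_H = (373 - 3Q)q_H - (161q_H + (3/2)q_H²). Setting ∂π_H/∂q_H = 0: 212 - 9q_H - 3(q_E) = 0.
So q_E = (292 - 3q_H)/8 and q_H = (212 - 3q_E)/9.
Substituting one into the other gives q_E = 664/21 and q_H = 820/63.
Total output Q = 664/21 + 820/63 = 44.6349.

44.63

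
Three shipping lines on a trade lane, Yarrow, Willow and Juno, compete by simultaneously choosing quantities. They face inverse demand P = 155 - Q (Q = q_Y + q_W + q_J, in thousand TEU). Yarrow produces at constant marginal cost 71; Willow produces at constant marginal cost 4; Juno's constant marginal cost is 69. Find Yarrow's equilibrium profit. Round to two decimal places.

14.06

Yarrow's profit: π_Y = (155 - Q)q_Y - (71q_Y). Setting ∂π_Y/∂q_Y = 0: 84 - 2q_Y - (q_W + q_J) = 0.
Willow's first-order condition: 151 - 2q_W - (q_Y + q_J) = 0.
Juno's profit: π_J = (155 - Q)q_J - (69q_J). Setting ∂π_J/∂q_J = 0: 86 - 2q_J - (q_Y + q_W) = 0.
Adding the 3 first-order conditions: 321 − 4Q = 0, so Q = 321/4.
Back-substituting: q_Y = (84 − 321/4) = 15/4, q_W = (151 − 321/4) = 283/4, q_J = (86 − 321/4) = 23/4.
Price P = 155 - 321/4 = 299/4.
Yarrow's profit: (299/4 - 71)·(15/4) = 225/16.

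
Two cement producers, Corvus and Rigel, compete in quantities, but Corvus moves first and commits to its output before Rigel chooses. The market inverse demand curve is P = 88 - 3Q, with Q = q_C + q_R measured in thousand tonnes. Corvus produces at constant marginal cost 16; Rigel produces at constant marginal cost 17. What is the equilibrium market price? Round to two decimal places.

34.25

Solve by backward induction. Given q_C, the follower Rigel maximises π_R = (88 - 3q_C - 3q_R)q_R - 17q_R.
Follower FOC: 71 - 3q_C - 6q_R = 0, so q_R(q_C) = (71 - 3q_C)/6.
The leader anticipates this reaction. Substituting into P = 88 - 3Q gives P = 105/2 - (3/2)q_C, so π_C = (105/2 - (3/2)q_C)q_C - 16q_C.
The leader's first-order condition 73/2 - 3q_C = 0 yields q_C = 73/6.
Then q_R = (71 - 3·(73/6))/6 = 23/4.
Total output Q = 215/12, so price P = 88 - 3·(215/12) = 137/4.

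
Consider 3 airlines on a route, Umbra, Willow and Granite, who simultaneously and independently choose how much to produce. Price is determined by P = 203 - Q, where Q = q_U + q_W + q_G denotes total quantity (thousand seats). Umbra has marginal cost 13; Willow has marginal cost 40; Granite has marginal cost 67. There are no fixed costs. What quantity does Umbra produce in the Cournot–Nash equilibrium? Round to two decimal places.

67.75

Umbra's profit: π_U = (203 - Q)q_U - (13q_U). Setting ∂π_U/∂q_U = 0: 190 - 2q_U - (q_W + q_G) = 0.
Willow's first-order condition: 163 - 2q_W - (q_U + q_G) = 0.
Granite's first-order condition: 136 - 2q_G - (q_U + q_W) = 0.
Adding the 3 first-order conditions: 489 − 4Q = 0, so Q = 489/4.
Back-substituting: q_U = (190 − 489/4) = 271/4, q_W = (163 − 489/4) = 163/4, q_G = (136 − 489/4) = 55/4.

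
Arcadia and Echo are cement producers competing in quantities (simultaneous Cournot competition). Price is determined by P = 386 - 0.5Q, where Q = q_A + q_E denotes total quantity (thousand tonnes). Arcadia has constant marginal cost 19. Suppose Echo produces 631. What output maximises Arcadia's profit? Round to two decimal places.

With the rival's output fixed at 631, Arcadia's profit is π_A = (386 - (1/2)·631 - (1/2)q_A)q_A - (19q_A) = (141/2 - (1/2)q_A)q_A - (19q_A).
∂π_A/∂q_A = 103/2 - q_A = 0, so q_A = 103/2.

51.50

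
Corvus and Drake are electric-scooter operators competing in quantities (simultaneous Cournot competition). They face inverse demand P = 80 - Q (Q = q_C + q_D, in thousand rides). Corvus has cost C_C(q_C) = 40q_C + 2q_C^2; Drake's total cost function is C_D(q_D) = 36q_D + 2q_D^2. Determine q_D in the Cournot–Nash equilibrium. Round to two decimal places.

Corvus's profit: π_C = (80 - Q)q_C - (40q_C + 2q_C²). Setting ∂π_C/∂q_C = 0: 40 - 6q_C - (q_D) = 0.
Drake's profit: π_D = (80 - Q)q_D - (36q_D + 2q_D²). Setting ∂π_D/∂q_D = 0: 44 - 6q_D - (q_C) = 0.
Rearranging gives the reaction functions q_C = (40 - q_D)/6 and q_D = (44 - q_C)/6.
Solving the pair: q_C = 28/5, q_D = 32/5.

6.40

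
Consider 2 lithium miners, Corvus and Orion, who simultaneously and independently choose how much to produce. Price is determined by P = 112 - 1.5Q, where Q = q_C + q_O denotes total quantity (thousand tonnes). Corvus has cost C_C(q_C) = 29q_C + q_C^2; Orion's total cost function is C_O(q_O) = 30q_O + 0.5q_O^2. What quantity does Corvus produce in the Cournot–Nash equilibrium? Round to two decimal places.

11.77

Corvus's profit: π_C = (112 - 1.5Q)q_C - (29q_C + q_C²). Setting ∂π_C/∂q_C = 0: 83 - 5q_C - (3/2)(q_O) = 0.
Orion's profit: π_O = (112 - 1.5Q)q_O - (30q_O + (1/2)q_O²). Setting ∂π_O/∂q_O = 0: 82 - 4q_O - (3/2)(q_C) = 0.
Best responses: q_C = (83 - (3/2)q_O)/5, q_O = (82 - (3/2)q_C)/4.
Substituting one into the other gives q_C = 836/71 and q_O = 1142/71.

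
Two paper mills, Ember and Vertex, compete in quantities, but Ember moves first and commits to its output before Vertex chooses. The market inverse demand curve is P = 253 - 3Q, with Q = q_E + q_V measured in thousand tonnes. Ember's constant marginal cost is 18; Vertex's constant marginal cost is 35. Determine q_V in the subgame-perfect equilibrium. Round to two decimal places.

The follower Vertex best-responds to any q_E: π_V = (253 - 3Q)q_V - 35q_V.
∂π_V/∂q_V = 218 - 3q_E - 6q_V = 0 gives the reaction function q_V = (218 - 3q_E)/6.
The leader anticipates this reaction. Substituting into P = 253 - 3Q gives P = 144 - (3/2)q_E, so π_E = (144 - (3/2)q_E)q_E - 18q_E.
The leader's first-order condition 126 - 3q_E = 0 yields q_E = 42.
Then q_V = (218 - 3·42)/6 = 46/3.

15.33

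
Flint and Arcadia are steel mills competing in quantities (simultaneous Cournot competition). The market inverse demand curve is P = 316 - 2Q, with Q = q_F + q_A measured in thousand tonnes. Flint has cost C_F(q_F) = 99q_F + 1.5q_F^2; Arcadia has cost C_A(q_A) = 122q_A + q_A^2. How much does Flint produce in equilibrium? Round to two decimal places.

24.05

Flint's profit: π_F = (316 - 2Q)q_F - (99q_F + (3/2)q_F²). Setting ∂π_F/∂q_F = 0: 217 - 7q_F - 2(q_A) = 0.
Arcadia's first-order condition: 194 - 6q_A - 2(q_F) = 0.
So q_F = (217 - 2q_A)/7 and q_A = (194 - 2q_F)/6.
Solving the pair: q_F = 457/19, q_A = 462/19.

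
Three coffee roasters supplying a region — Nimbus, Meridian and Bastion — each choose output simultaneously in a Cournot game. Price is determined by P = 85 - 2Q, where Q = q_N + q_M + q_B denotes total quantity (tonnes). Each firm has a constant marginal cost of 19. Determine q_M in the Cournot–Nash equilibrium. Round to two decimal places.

A representative firm's profit is π_i = q_i(85 - 2Q) - 19q_i.
First-order condition (treating rivals' output as given): 66 - 4q_i - 2·Σ_{j≠i} q_j = 0.
By symmetry each firm produces the same amount; substituting Σ_{j≠i} q_j = 2q_i yields q_i = 66/8 = 33/4.

8.25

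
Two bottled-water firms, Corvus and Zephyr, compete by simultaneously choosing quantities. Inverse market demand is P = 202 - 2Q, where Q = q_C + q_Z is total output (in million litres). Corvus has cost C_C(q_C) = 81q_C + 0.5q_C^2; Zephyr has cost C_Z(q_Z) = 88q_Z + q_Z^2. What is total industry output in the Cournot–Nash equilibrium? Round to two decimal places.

Corvus's profit: π_C = (202 - 2Q)q_C - (81q_C + (1/2)q_C²). Setting ∂π_C/∂q_C = 0: 121 - 5q_C - 2(q_Z) = 0.
Zephyr's profit: π_Z = (202 - 2Q)q_Z - (88q_Z + q_Z²). Setting ∂π_Z/∂q_Z = 0: 114 - 6q_Z - 2(q_C) = 0.
Rearranging gives the reaction functions q_C = (121 - 2q_Z)/5 and q_Z = (114 - 2q_C)/6.
Solving the pair: q_C = 249/13, q_Z = 164/13.
Total output Q = 249/13 + 164/13 = 413/13.

31.77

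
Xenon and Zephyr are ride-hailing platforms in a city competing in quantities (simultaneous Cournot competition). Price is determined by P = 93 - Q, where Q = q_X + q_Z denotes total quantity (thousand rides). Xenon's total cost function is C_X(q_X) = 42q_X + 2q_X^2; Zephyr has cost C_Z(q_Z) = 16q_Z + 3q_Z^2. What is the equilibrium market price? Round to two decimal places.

Xenon's profit: π_X = (93 - Q)q_X - (42q_X + 2q_X²). Setting ∂π_X/∂q_X = 0: 51 - 6q_X - (q_Z) = 0.
Zephyr's first-order condition: 77 - 8q_Z - (q_X) = 0.
Rearranging gives the reaction functions q_X = (51 - q_Z)/6 and q_Z = (77 - q_X)/8.
Substituting one into the other gives q_X = 331/47 and q_Z = 411/47.
Total output Q = 742/47, so price P = 93 - 742/47 = 77.2128.

77.21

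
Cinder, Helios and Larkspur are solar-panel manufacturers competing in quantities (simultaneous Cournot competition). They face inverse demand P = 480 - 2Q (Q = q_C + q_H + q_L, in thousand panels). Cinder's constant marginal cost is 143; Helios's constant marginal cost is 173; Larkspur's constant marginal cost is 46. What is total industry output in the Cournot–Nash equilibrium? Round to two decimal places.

134.75

Cinder's profit: π_C = (480 - 2Q)q_C - (143q_C). Setting ∂π_C/∂q_C = 0: 337 - 4q_C - 2(q_H + q_L) = 0.
Helios's first-order condition: 307 - 4q_H - 2(q_C + q_L) = 0.
Larkspur's first-order condition: 434 - 4q_L - 2(q_C + q_H) = 0.
Adding the 3 first-order conditions: 1078 − 8Q = 0, so Q = 539/4.
Back-substituting: q_C = (337 − 539/2)/2 = 135/4, q_H = (307 − 539/2)/2 = 75/4, q_L = (434 − 539/2)/2 = 329/4.
Total output Q = 135/4 + 75/4 + 329/4 = 539/4.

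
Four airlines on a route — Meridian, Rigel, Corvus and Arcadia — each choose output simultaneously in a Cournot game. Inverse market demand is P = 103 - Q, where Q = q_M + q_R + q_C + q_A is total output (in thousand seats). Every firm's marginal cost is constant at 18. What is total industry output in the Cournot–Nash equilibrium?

A representative firm's profit is π_i = q_i(103 - Q) - 18q_i.
Setting ∂π_i/∂q_i = 0 with rivals' quantities fixed: 85 - 2q_i - Σ_{j≠i} q_j = 0.
With identical firms every q_j equals q_i, so Σ_{j≠i} q_j = 3q_i and 85 = 5q_i, giving q_i = 17.
Total output Q = 17 + 17 + 17 + 17 = 68.

68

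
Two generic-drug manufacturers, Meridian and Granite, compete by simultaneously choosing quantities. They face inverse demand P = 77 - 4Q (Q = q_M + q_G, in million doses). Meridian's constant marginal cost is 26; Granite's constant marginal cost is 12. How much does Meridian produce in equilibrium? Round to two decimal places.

Meridian's profit: π_M = (77 - 4Q)q_M - (26q_M). Setting ∂π_M/∂q_M = 0: 51 - 8q_M - 4(q_G) = 0.
Granite's profit: π_G = (77 - 4Q)q_G - (12q_G). Setting ∂π_G/∂q_G = 0: 65 - 8q_G - 4(q_M) = 0.
So q_M = (51 - 4q_G)/8 and q_G = (65 - 4q_M)/8.
Substituting one into the other gives q_M = 37/12 and q_G = 79/12.

3.08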